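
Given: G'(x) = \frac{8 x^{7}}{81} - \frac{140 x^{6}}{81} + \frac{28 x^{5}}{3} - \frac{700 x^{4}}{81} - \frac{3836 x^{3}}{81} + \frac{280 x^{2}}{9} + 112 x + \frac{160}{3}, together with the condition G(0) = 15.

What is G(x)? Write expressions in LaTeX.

G'(x) matches the chain-rule pattern g'(h)*h' with inner function h(x) = \frac{x^{2}}{3} - \frac{5 x}{3} - 2; substituting u = h(x) collapses the integral.
A general antiderivative is \left(\frac{x^{2}}{3} - \frac{5 x}{3} - 2\right)^{4} + C.
The condition gives C = 15 - (16) = -1.
So G(x) = \frac{\left(x^{2} - 5 x - 9\right) \left(x^{2} - 5 x - 3\right) \left(x^{4} - 10 x^{3} + 13 x^{2} + 60 x + 45\right)}{81}.
Check: d/dx[\frac{\left(x^{2} - 5 x - 9\right) \left(x^{2} - 5 x - 3\right) \left(x^{4} - 10 x^{3} + 13 x^{2} + 60 x + 45\right)}{81}] = \frac{8 x^{7}}{81} - \frac{140 x^{6}}{81} + \frac{28 x^{5}}{3} - \frac{700 x^{4}}{81} - \frac{3836 x^{3}}{81} + \frac{280 x^{2}}{9} + 112 x + \frac{160}{3} = G'(x).

G(x) = \frac{\left(x^{2} - 5 x - 9\right) \left(x^{2} - 5 x - 3\right) \left(x^{4} - 10 x^{3} + 13 x^{2} + 60 x + 45\right)}{81}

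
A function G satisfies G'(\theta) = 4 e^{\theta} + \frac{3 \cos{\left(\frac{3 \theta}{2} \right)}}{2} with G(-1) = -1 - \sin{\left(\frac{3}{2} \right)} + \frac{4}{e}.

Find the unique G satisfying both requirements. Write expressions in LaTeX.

Integrate term by term and add the pieces.
A general antiderivative is 4 e^{\theta} + \sin{\left(\frac{3 \theta}{2} \right)} + C.
The condition gives C = -1 - \sin{\left(\frac{3}{2} \right)} + \frac{4}{e} - (- \sin{\left(\frac{3}{2} \right)} + \frac{4}{e}) = -1.
So G(\theta) = 4 e^{\theta} + \sin{\left(\frac{3 \theta}{2} \right)} - 1.
Check: d/d\theta[4 e^{\theta} + \sin{\left(\frac{3 \theta}{2} \right)} - 1] = 4 e^{\theta} + \frac{3 \cos{\left(\frac{3 \theta}{2} \right)}}{2} = G'(\theta).

G(\theta) = 4 e^{\theta} + \sin{\left(\frac{3 \theta}{2} \right)} - 1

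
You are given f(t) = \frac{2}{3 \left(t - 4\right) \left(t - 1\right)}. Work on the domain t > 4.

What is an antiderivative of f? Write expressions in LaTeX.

An antiderivative is F(t) = \frac{2 \log{\left(t - 4 \right)}}{9} - \frac{2 \log{\left(t - 1 \right)}}{9}.

Factor the denominator (3 \left(t - 4\right) \left(t - 1\right)) and decompose: f = - \frac{2}{9 \left(t - 1\right)} + \frac{2}{9 \left(t - 4\right)}; each piece integrates to a log, atan, or power term.
Check: d/dt[\frac{2 \log{\left(t - 4 \right)}}{9} - \frac{2 \log{\left(t - 1 \right)}}{9}] = \frac{2}{3 t^{2} - 15 t + 12}, which equals f(t).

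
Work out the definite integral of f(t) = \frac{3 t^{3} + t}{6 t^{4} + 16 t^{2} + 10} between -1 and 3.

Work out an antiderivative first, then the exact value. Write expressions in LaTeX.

Antiderivative: F(t) = - \frac{\log{\left(t^{2} + 1 \right)}}{4} + \frac{\log{\left(t^{2} + \frac{5}{3} \right)}}{2}; value = - \frac{\log{\left(10 \right)}}{4} - \frac{\log{\left(\frac{8}{3} \right)}}{2} + \frac{\log{\left(2 \right)}}{4} + \frac{\log{\left(\frac{32}{3} \right)}}{2}

Since d/dt undoes antidifferentiation here, F'(t) = f(t) is required of F(t).
F(t) = - \frac{\log{\left(t^{2} + 1 \right)}}{4} + \frac{\log{\left(t^{2} + \frac{5}{3} \right)}}{2} is an antiderivative of f.
Check: d/dt[- \frac{\log{\left(t^{2} + 1 \right)}}{4} + \frac{\log{\left(t^{2} + \frac{5}{3} \right)}}{2}] = \frac{3 t^{3} + t}{6 t^{4} + 16 t^{2} + 10} = f(t).
F(3) = - \frac{\log{\left(10 \right)}}{4} + \frac{\log{\left(\frac{32}{3} \right)}}{2}; F(-1) = - \frac{\log{\left(2 \right)}}{4} + \frac{\log{\left(\frac{8}{3} \right)}}{2}.
Integral = F(3) - F(-1) = - \frac{\log{\left(10 \right)}}{4} - \frac{\log{\left(\frac{8}{3} \right)}}{2} + \frac{\log{\left(2 \right)}}{4} + \frac{\log{\left(\frac{32}{3} \right)}}{2}.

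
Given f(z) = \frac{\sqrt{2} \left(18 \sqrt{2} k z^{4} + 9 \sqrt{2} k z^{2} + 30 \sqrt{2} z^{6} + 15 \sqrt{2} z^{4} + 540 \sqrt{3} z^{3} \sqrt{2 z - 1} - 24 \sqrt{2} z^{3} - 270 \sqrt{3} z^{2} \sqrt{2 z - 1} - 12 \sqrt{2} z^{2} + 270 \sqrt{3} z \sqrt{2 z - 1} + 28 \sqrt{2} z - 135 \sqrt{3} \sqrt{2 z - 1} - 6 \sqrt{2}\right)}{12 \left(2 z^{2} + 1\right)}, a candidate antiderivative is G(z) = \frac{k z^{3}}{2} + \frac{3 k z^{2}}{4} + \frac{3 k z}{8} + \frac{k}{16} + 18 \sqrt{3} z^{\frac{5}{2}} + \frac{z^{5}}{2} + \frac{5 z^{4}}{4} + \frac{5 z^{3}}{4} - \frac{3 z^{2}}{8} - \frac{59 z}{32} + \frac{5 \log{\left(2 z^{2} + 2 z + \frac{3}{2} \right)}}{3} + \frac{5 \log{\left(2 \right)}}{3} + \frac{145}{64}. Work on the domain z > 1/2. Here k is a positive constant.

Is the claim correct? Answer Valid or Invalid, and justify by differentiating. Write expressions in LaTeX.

d/dz[G] = \frac{576 k z^{4} + 1152 k z^{3} + 1152 k z^{2} + 576 k z + 108 k + 17280 \sqrt{3} z^{\frac{7}{2}} + 17280 \sqrt{3} z^{\frac{5}{2}} + 12960 \sqrt{3} z^{\frac{3}{2}} + 960 z^{6} + 2880 z^{5} + 4080 z^{4} + 2592 z^{3} + 84 z^{2} + 356 z + 109}{384 z^{2} + 384 z + 288}
d/dz[G] - f(z) = \frac{1152 k z^{5} + 1440 k z^{4} + 1728 k z^{3} + 936 k z^{2} + 576 k z + 108 k + 34560 \sqrt{3} z^{\frac{11}{2}} + 34560 \sqrt{3} z^{\frac{9}{2}} + 43200 \sqrt{3} z^{\frac{7}{2}} + 17280 \sqrt{3} z^{\frac{5}{2}} + 12960 \sqrt{3} z^{\frac{3}{2}} + 3840 z^{7} + 6720 z^{6} - 17280 \sqrt{6} z^{5} \sqrt{2 z - 1} + 8640 z^{5} - 8640 \sqrt{6} z^{4} \sqrt{2 z - 1} + 5832 z^{4} - 12960 \sqrt{6} z^{3} \sqrt{2 z - 1} + 3432 z^{3} + 2160 \sqrt{6} z^{2} \sqrt{2 z - 1} - 530 z^{2} - 2160 \sqrt{6} z \sqrt{2 z - 1} - 604 z + 3240 \sqrt{6} \sqrt{2 z - 1} + 397}{768 z^{4} + 768 z^{3} + 960 z^{2} + 384 z + 288} != 0.

Invalid: d/dz[G] - f = \frac{1152 k z^{5} + 1440 k z^{4} + 1728 k z^{3} + 936 k z^{2} + 576 k z + 108 k + 34560 \sqrt{3} z^{\frac{11}{2}} + 34560 \sqrt{3} z^{\frac{9}{2}} + 43200 \sqrt{3} z^{\frac{7}{2}} + 17280 \sqrt{3} z^{\frac{5}{2}} + 12960 \sqrt{3} z^{\frac{3}{2}} + 3840 z^{7} + 6720 z^{6} - 17280 \sqrt{6} z^{5} \sqrt{2 z - 1} + 8640 z^{5} - 8640 \sqrt{6} z^{4} \sqrt{2 z - 1} + 5832 z^{4} - 12960 \sqrt{6} z^{3} \sqrt{2 z - 1} + 3432 z^{3} + 2160 \sqrt{6} z^{2} \sqrt{2 z - 1} - 530 z^{2} - 2160 \sqrt{6} z \sqrt{2 z - 1} - 604 z + 3240 \sqrt{6} \sqrt{2 z - 1} + 397}{768 z^{4} + 768 z^{3} + 960 z^{2} + 384 z + 288}, which is not 0.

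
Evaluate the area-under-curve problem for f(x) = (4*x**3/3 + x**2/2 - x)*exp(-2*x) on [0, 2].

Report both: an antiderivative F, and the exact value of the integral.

Recognize the product-rule pattern: f = u'v + uv' with u = -2*x**3/3 - 5*x**2/4 - 3*x/4 - 3/8, v = exp(-2*x), so integration by parts undoes it.
F(x) = -2*x**3*exp(-2*x)/3 - 5*x**2*exp(-2*x)/4 - 3*x*exp(-2*x)/4 - 3*exp(-2*x)/8 is an antiderivative of f.
Check: d/dx[-2*x**3*exp(-2*x)/3 - 5*x**2*exp(-2*x)/4 - 3*x*exp(-2*x)/4 - 3*exp(-2*x)/8] = (8*x**3 + 3*x**2 - 6*x)*exp(-2*x)/6, which equals f(x).
F(2) = -293*exp(-4)/24; F(0) = -3/8.
Integral = F(2) - F(0) = 3/8 - 293*exp(-4)/24.

Antiderivative: F(x) = -2*x**3*exp(-2*x)/3 - 5*x**2*exp(-2*x)/4 - 3*x*exp(-2*x)/4 - 3*exp(-2*x)/8; value = 3/8 - 293*exp(-4)/24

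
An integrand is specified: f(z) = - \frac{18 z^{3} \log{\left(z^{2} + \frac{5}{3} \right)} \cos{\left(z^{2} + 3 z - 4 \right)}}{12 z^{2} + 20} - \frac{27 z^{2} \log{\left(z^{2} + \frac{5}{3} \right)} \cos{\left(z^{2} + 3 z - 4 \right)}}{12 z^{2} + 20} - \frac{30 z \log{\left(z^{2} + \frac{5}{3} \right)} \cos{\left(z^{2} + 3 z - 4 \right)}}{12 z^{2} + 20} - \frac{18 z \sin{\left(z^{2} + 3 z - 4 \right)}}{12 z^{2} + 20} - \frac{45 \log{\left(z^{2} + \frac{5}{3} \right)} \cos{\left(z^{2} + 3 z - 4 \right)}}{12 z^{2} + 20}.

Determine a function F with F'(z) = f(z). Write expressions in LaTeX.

An antiderivative is F(z) = - \frac{3 \log{\left(z^{2} + \frac{5}{3} \right)} \sin{\left(z^{2} + 3 z - 4 \right)}}{4}.

f has the shape u'v + uv' for u = - \frac{3 \log{\left(z^{2} + \frac{5}{3} \right)}}{4} and v = \sin{\left(z^{2} + 3 z - 4 \right)} — it is the derivative of the product u*v.
Check: d/dz[- \frac{3 \log{\left(z^{2} + \frac{5}{3} \right)} \sin{\left(z^{2} + 3 z - 4 \right)}}{4}] = \frac{- 18 z^{3} \log{\left(z^{2} + \frac{5}{3} \right)} \cos{\left(z^{2} + 3 z - 4 \right)} - 27 z^{2} \log{\left(z^{2} + \frac{5}{3} \right)} \cos{\left(z^{2} + 3 z - 4 \right)} - 30 z \log{\left(z^{2} + \frac{5}{3} \right)} \cos{\left(z^{2} + 3 z - 4 \right)} - 18 z \sin{\left(z^{2} + 3 z - 4 \right)} - 45 \log{\left(z^{2} + \frac{5}{3} \right)} \cos{\left(z^{2} + 3 z - 4 \right)}}{12 z^{2} + 20}, which equals f(z).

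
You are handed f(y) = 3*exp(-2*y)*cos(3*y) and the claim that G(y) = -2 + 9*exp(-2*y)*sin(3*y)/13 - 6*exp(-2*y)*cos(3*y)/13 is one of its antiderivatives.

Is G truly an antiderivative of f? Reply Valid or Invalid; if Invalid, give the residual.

d/dy[G] = 3*exp(-2*y)*cos(3*y)
This equals f(y) exactly, so the claim holds.

Valid - differentiating G returns exactly f.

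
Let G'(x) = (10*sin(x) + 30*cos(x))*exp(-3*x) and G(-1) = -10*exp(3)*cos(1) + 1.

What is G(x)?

G(x) = (exp(3*x) - 10*cos(x))*exp(-3*x)

G'(x) has the shape u'v + uv' for u = -10*cos(x) and v = exp(-3*x) — it is the derivative of the product u*v.
A general antiderivative is -10*exp(-3*x)*cos(x) + C.
The condition gives C = -10*exp(3)*cos(1) + 1 - (-10*exp(3)*cos(1)) = 1.
So G(x) = (exp(3*x) - 10*cos(x))*exp(-3*x).
Check: d/dx[(exp(3*x) - 10*cos(x))*exp(-3*x)] = (10*sin(x) + 30*cos(x))*exp(-3*x) = G'(x).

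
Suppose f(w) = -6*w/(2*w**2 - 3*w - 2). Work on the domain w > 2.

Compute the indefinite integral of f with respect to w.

The denominator factors as (w - 2)*(2*w + 1); partial fractions split f into directly integrable pieces: -6/(5*(2*w + 1)) - 12/(5*(w - 2)).
Check: d/dw[-3*(4*log(w - 2) + log(w + 1/2))/5] = -6*w/(2*w**2 - 3*w - 2) = f(w).

F(w) = -3*(4*log(w - 2) + log(w + 1/2))/5 + C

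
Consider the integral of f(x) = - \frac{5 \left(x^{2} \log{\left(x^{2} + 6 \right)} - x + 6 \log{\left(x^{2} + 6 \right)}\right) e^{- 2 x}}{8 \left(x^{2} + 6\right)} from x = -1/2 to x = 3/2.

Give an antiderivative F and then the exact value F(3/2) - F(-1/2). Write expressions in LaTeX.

Recognize the product-rule pattern: f = u'v + uv' with u = \frac{5 e^{- 2 x}}{16}, v = \log{\left(x^{2} + 6 \right)}, so integration by parts undoes it.
F(x) = \frac{5 e^{- 2 x} \log{\left(x^{2} + 6 \right)}}{16} is an antiderivative of f.
Check: d/dx[\frac{5 e^{- 2 x} \log{\left(x^{2} + 6 \right)}}{16}] = \frac{- 5 x^{2} \log{\left(x^{2} + 6 \right)} + 5 x - 30 \log{\left(x^{2} + 6 \right)}}{8 x^{2} e^{2 x} + 48 e^{2 x}}, which equals f(x).
F(3/2) = \frac{5 \log{\left(\frac{33}{4} \right)}}{16 e^{3}}; F(-1/2) = \frac{5 e \log{\left(\frac{25}{4} \right)}}{16}.
Integral = F(3/2) - F(-1/2) = - \frac{5 e \log{\left(\frac{25}{4} \right)}}{16} + \frac{5 \log{\left(\frac{33}{4} \right)}}{16 e^{3}}.

Antiderivative: F(x) = \frac{5 e^{- 2 x} \log{\left(x^{2} + 6 \right)}}{16}; value = - \frac{5 e \log{\left(\frac{25}{4} \right)}}{16} + \frac{5 \log{\left(\frac{33}{4} \right)}}{16 e^{3}}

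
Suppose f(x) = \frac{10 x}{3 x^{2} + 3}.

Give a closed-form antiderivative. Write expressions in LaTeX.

The substitution u = x^{2} + 1 works: f is exactly (dF/du)*(du/dx) for that inner function.
Check: d/dx[\frac{5 \log{\left(x^{2} + 1 \right)}}{3}] = \frac{10 x}{3 x^{2} + 3} = f(x).

An antiderivative is F(x) = \frac{5 \log{\left(x^{2} + 1 \right)}}{3}.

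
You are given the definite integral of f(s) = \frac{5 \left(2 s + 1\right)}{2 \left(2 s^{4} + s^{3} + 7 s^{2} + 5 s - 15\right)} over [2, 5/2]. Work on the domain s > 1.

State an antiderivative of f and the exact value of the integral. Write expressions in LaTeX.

The denominator factors as 2 \left(s - 1\right) \left(2 s + 3\right) \left(s^{2} + 5\right); partial fractions split f into directly integrable pieces: - \frac{5 \left(9 s + 1\right)}{116 \left(s^{2} + 5\right)} + \frac{8}{29 \left(2 s + 3\right)} + \frac{1}{4 \left(s - 1\right)}.
F(s) = \frac{58 \log{\left(s - 1 \right)} + 32 \log{\left(s + \frac{3}{2} \right)} - 45 \log{\left(s^{2} + 5 \right)} - 2 \sqrt{5} \operatorname{atan}{\left(\frac{\sqrt{5} s}{5} \right)}}{232} is an antiderivative of f.
Check: d/ds[\frac{58 \log{\left(s - 1 \right)} + 32 \log{\left(s + \frac{3}{2} \right)} - 45 \log{\left(s^{2} + 5 \right)} - 2 \sqrt{5} \operatorname{atan}{\left(\frac{\sqrt{5} s}{5} \right)}}{232}] = \frac{10 s + 5}{4 s^{4} + 2 s^{3} + 14 s^{2} + 10 s - 30}, which equals f(s).
F(5/2) = - \frac{45 \log{\left(\frac{45}{4} \right)}}{232} - \frac{\sqrt{5} \operatorname{atan}{\left(\frac{\sqrt{5}}{2} \right)}}{116} + \frac{\log{\left(\frac{3}{2} \right)}}{4} + \frac{4 \log{\left(4 \right)}}{29}; F(2) = - \frac{45 \log{\left(9 \right)}}{232} - \frac{\sqrt{5} \operatorname{atan}{\left(\frac{2 \sqrt{5}}{5} \right)}}{116} + \frac{4 \log{\left(\frac{7}{2} \right)}}{29}.
Integral = F(5/2) - F(2) = - \frac{45 \log{\left(\frac{45}{4} \right)}}{232} - \frac{4 \log{\left(\frac{7}{2} \right)}}{29} - \frac{\sqrt{5} \operatorname{atan}{\left(\frac{\sqrt{5}}{2} \right)}}{116} + \frac{\sqrt{5} \operatorname{atan}{\left(\frac{2 \sqrt{5}}{5} \right)}}{116} + \frac{\log{\left(\frac{3}{2} \right)}}{4} + \frac{4 \log{\left(4 \right)}}{29} + \frac{45 \log{\left(9 \right)}}{232}.

Antiderivative: F(s) = \frac{58 \log{\left(s - 1 \right)} + 32 \log{\left(s + \frac{3}{2} \right)} - 45 \log{\left(s^{2} + 5 \right)} - 2 \sqrt{5} \operatorname{atan}{\left(\frac{\sqrt{5} s}{5} \right)}}{232}; value = - \frac{45 \log{\left(\frac{45}{4} \right)}}{232} - \frac{4 \log{\left(\frac{7}{2} \right)}}{29} - \frac{\sqrt{5} \operatorname{atan}{\left(\frac{\sqrt{5}}{2} \right)}}{116} + \frac{\sqrt{5} \operatorname{atan}{\left(\frac{2 \sqrt{5}}{5} \right)}}{116} + \frac{\log{\left(\frac{3}{2} \right)}}{4} + \frac{4 \log{\left(4 \right)}}{29} + \frac{45 \log{\left(9 \right)}}{232}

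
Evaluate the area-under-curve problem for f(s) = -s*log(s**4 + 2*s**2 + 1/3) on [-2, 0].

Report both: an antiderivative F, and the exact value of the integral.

A first test for any F(s): its s-derivative must equal f(s) identically.
F(s) = (-3*s**2*log(s**4 + 2*s**2 + 1/3) + 6*s**2 + (-3 + sqrt(6))*log(s**2 - sqrt(6)/3 + 1) + (-3 - sqrt(6))*log(s**2 + sqrt(6)/3 + 1))/6 is an antiderivative of f.
Check: d/ds[(-3*s**2*log(s**4 + 2*s**2 + 1/3) + 6*s**2 + (-3 + sqrt(6))*log(s**2 - sqrt(6)/3 + 1) + (-3 - sqrt(6))*log(s**2 + sqrt(6)/3 + 1))/6] = -s*log(s**4 + 2*s**2 + 1/3) = f(s).
F(0) = sqrt(6)*log(1 - sqrt(6)/3)/6 - log(sqrt(6)/3 + 1)/2 - sqrt(6)*log(sqrt(6)/3 + 1)/6 - log(1 - sqrt(6)/3)/2; F(-2) = -2*log(73/3) - log(sqrt(6)/3 + 5)/2 - sqrt(6)*log(sqrt(6)/3 + 5)/6 - log(5 - sqrt(6)/3)/2 + sqrt(6)*log(5 - sqrt(6)/3)/6 + 4.
Integral = F(0) - F(-2) = -4 + sqrt(6)*log(1 - sqrt(6)/3)/6 - sqrt(6)*log(5 - sqrt(6)/3)/6 - log(sqrt(6)/3 + 1)/2 - sqrt(6)*log(sqrt(6)/3 + 1)/6 + log(5 - sqrt(6)/3)/2 + sqrt(6)*log(sqrt(6)/3 + 5)/6 - log(1 - sqrt(6)/3)/2 + log(sqrt(6)/3 + 5)/2 + 2*log(73/3).

Antiderivative: F(s) = (-3*s**2*log(s**4 + 2*s**2 + 1/3) + 6*s**2 + (-3 + sqrt(6))*log(s**2 - sqrt(6)/3 + 1) + (-3 - sqrt(6))*log(s**2 + sqrt(6)/3 + 1))/6; value = -4 + sqrt(6)*log(1 - sqrt(6)/3)/6 - sqrt(6)*log(5 - sqrt(6)/3)/6 - log(sqrt(6)/3 + 1)/2 - sqrt(6)*log(sqrt(6)/3 + 1)/6 + log(5 - sqrt(6)/3)/2 + sqrt(6)*log(sqrt(6)/3 + 5)/6 - log(1 - sqrt(6)/3)/2 + log(sqrt(6)/3 + 5)/2 + 2*log(73/3)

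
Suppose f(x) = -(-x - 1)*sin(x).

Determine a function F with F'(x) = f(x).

A first test for any F(x): its x-derivative must equal f(x) identically.
Check: d/dx[-x*cos(x) + sin(x) - cos(x)] = x*sin(x) + sin(x), which equals f(x).

An antiderivative is F(x) = -x*cos(x) + sin(x) - cos(x).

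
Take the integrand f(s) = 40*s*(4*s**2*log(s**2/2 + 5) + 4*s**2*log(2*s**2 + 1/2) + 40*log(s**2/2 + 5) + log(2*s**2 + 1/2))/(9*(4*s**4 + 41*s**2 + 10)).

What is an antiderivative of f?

An antiderivative is F(s) = 20*log(s**2/2 + 5)*log(2*s**2 + 1/2)/9.

f has the shape u'v + uv' for u = 20*log(2*s**2 + 1/2)/9 and v = log(s**2/2 + 5) — it is the derivative of the product u*v.
Check: d/ds[20*log(s**2/2 + 5)*log(2*s**2 + 1/2)/9] = (160*s**3*log(s**2/2 + 5) + 160*s**3*log(2*s**2 + 1/2) + 1600*s*log(s**2/2 + 5) + 40*s*log(2*s**2 + 1/2))/(36*s**4 + 369*s**2 + 90), which equals f(s).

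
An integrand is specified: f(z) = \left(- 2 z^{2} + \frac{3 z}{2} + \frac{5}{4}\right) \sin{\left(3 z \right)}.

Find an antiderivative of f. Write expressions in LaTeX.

An antiderivative is F(z) = \frac{72 z^{2} \cos{\left(3 z \right)} - 48 z \sin{\left(3 z \right)} - 54 z \cos{\left(3 z \right)} + 18 \sin{\left(3 z \right)} - 61 \cos{\left(3 z \right)}}{108}.

Whatever form F(z) takes, F'(z) = f(z) is non-negotiable.
Check: d/dz[\frac{72 z^{2} \cos{\left(3 z \right)} - 48 z \sin{\left(3 z \right)} - 54 z \cos{\left(3 z \right)} + 18 \sin{\left(3 z \right)} - 61 \cos{\left(3 z \right)}}{108}] = - 2 z^{2} \sin{\left(3 z \right)} + \frac{3 z \sin{\left(3 z \right)}}{2} + \frac{5 \sin{\left(3 z \right)}}{4}, which equals f(z).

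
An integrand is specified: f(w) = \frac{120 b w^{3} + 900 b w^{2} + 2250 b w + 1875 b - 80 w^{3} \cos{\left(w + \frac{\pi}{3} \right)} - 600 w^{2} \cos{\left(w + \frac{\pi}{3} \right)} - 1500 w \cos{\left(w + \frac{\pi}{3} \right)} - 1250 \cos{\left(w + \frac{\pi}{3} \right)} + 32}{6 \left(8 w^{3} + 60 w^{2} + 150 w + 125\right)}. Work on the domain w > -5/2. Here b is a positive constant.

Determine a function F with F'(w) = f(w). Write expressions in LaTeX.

Whatever form F(w) takes, F'(w) = f(w) is non-negotiable.
Check: d/dw[\frac{60 b w^{3} + 300 b w^{2} + 375 b w - 40 w^{2} \sin{\left(w + \frac{\pi}{3} \right)} - 200 w \sin{\left(w + \frac{\pi}{3} \right)} - 250 \sin{\left(w + \frac{\pi}{3} \right)} - 8}{24 w^{2} + 120 w + 150}] = \frac{120 b w^{3} + 900 b w^{2} + 2250 b w + 1875 b - 80 w^{3} \cos{\left(w + \frac{\pi}{3} \right)} - 600 w^{2} \cos{\left(w + \frac{\pi}{3} \right)} - 1500 w \cos{\left(w + \frac{\pi}{3} \right)} - 1250 \cos{\left(w + \frac{\pi}{3} \right)} + 32}{48 w^{3} + 360 w^{2} + 900 w + 750}, which equals f(w).

An antiderivative is F(w) = \frac{60 b w^{3} + 300 b w^{2} + 375 b w - 40 w^{2} \sin{\left(w + \frac{\pi}{3} \right)} - 200 w \sin{\left(w + \frac{\pi}{3} \right)} - 250 \sin{\left(w + \frac{\pi}{3} \right)} - 8}{24 w^{2} + 120 w + 150}.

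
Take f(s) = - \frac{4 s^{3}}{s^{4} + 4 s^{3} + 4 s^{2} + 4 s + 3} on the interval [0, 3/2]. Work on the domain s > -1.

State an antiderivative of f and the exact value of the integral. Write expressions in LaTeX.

The denominator factors as \left(s + 1\right) \left(s + 3\right) \left(s^{2} + 1\right); partial fractions split f into directly integrable pieces: \frac{2 \left(s + 2\right)}{5 \left(s^{2} + 1\right)} - \frac{27}{5 \left(s + 3\right)} + \frac{1}{s + 1}.
F(s) = \log{\left(s + 1 \right)} - \frac{27 \log{\left(s + 3 \right)}}{5} + \frac{\log{\left(s^{2} + 1 \right)}}{5} + \frac{4 \operatorname{atan}{\left(s \right)}}{5} is an antiderivative of f.
Check: d/ds[\log{\left(s + 1 \right)} - \frac{27 \log{\left(s + 3 \right)}}{5} + \frac{\log{\left(s^{2} + 1 \right)}}{5} + \frac{4 \operatorname{atan}{\left(s \right)}}{5}] = - \frac{4 s^{3}}{s^{4} + 4 s^{3} + 4 s^{2} + 4 s + 3} = f(s).
F(3/2) = - \frac{27 \log{\left(\frac{9}{2} \right)}}{5} + \frac{\log{\left(\frac{13}{4} \right)}}{5} + \frac{4 \operatorname{atan}{\left(\frac{3}{2} \right)}}{5} + \log{\left(\frac{5}{2} \right)}; F(0) = - \frac{27 \log{\left(3 \right)}}{5}.
Integral = F(3/2) - F(0) = - \frac{27 \log{\left(\frac{9}{2} \right)}}{5} + \frac{\log{\left(\frac{13}{4} \right)}}{5} + \frac{4 \operatorname{atan}{\left(\frac{3}{2} \right)}}{5} + \log{\left(\frac{5}{2} \right)} + \frac{27 \log{\left(3 \right)}}{5}.

Antiderivative: F(s) = \log{\left(s + 1 \right)} - \frac{27 \log{\left(s + 3 \right)}}{5} + \frac{\log{\left(s^{2} + 1 \right)}}{5} + \frac{4 \operatorname{atan}{\left(s \right)}}{5}; value = - \frac{27 \log{\left(\frac{9}{2} \right)}}{5} + \frac{\log{\left(\frac{13}{4} \right)}}{5} + \frac{4 \operatorname{atan}{\left(\frac{3}{2} \right)}}{5} + \log{\left(\frac{5}{2} \right)} + \frac{27 \log{\left(3 \right)}}{5}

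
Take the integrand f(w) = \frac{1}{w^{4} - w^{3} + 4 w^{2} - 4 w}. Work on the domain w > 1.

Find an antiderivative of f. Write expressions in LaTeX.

An antiderivative is F(w) = - \frac{\log{\left(w \right)}}{4} + \frac{\log{\left(w - 1 \right)}}{5} + \frac{\log{\left(w^{2} + 4 \right)}}{40} - \frac{\operatorname{atan}{\left(\frac{w}{2} \right)}}{10}.

Factor the denominator (w \left(w - 1\right) \left(w^{2} + 4\right)) and decompose: f = \frac{w - 4}{20 \left(w^{2} + 4\right)} + \frac{1}{5 \left(w - 1\right)} - \frac{1}{4 w}; each piece integrates to a log, atan, or power term.
Check: d/dw[- \frac{\log{\left(w \right)}}{4} + \frac{\log{\left(w - 1 \right)}}{5} + \frac{\log{\left(w^{2} + 4 \right)}}{40} - \frac{\operatorname{atan}{\left(\frac{w}{2} \right)}}{10}] = \frac{1}{w^{4} - w^{3} + 4 w^{2} - 4 w} = f(w).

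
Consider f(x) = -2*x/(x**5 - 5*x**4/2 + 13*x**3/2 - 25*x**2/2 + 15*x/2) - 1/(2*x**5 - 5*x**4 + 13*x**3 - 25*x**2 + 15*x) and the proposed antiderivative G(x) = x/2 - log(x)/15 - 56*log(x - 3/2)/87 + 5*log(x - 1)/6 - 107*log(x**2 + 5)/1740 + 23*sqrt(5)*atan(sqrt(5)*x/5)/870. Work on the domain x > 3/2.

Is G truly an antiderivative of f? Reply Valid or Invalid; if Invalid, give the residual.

d/dx[G] = (2*x**5 - 5*x**4 + 13*x**3 - 25*x**2 + 7*x - 2)/(4*x**5 - 10*x**4 + 26*x**3 - 50*x**2 + 30*x)
d/dx[G] - f(x) = 1/2 != 0.

Invalid: d/dx[G] - f = 1/2, which is not 0.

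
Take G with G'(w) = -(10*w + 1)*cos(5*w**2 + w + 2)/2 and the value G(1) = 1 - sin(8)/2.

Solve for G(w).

The substitution u = 5*w**2 + w + 2 works: G'(w) is exactly (dG/du)*(du/dw) for that inner function.
A general antiderivative is -sin(5*w**2 + w + 2)/2 + C.
The condition gives C = 1 - sin(8)/2 - (-sin(8)/2) = 1.
So G(w) = 1 - sin(5*w**2 + w + 2)/2.
Check: d/dw[1 - sin(5*w**2 + w + 2)/2] = -5*w*cos(5*w**2 + w + 2) - cos(5*w**2 + w + 2)/2, which equals G'(w).

G(w) = 1 - sin(5*w**2 + w + 2)/2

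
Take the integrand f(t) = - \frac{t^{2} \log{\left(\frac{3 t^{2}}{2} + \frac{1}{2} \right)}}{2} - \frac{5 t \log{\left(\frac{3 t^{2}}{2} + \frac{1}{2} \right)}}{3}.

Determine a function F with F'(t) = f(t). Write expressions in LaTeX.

An antiderivative is F(t) = \frac{t^{3}}{9} + \frac{5 t^{2}}{6} - \frac{t}{9} + \left(- \frac{t^{3}}{6} - \frac{5 t^{2}}{6}\right) \log{\left(\frac{3 t^{2}}{2} + \frac{1}{2} \right)} - \frac{5 \log{\left(t^{2} + \frac{1}{3} \right)}}{18} + \frac{\sqrt{3} \operatorname{atan}{\left(\sqrt{3} t \right)}}{27}.

Integrate term by term and add the pieces.
Check: d/dt[\frac{t^{3}}{9} + \frac{5 t^{2}}{6} - \frac{t}{9} + \left(- \frac{t^{3}}{6} - \frac{5 t^{2}}{6}\right) \log{\left(\frac{3 t^{2}}{2} + \frac{1}{2} \right)} - \frac{5 \log{\left(t^{2} + \frac{1}{3} \right)}}{18} + \frac{\sqrt{3} \operatorname{atan}{\left(\sqrt{3} t \right)}}{27}] = - \frac{t^{2} \log{\left(3 t^{2} + 1 \right)}}{2} + \frac{t^{2} \log{\left(2 \right)}}{2} - \frac{5 t \log{\left(3 t^{2} + 1 \right)}}{3} + \frac{5 t \log{\left(2 \right)}}{3}, which equals f(t).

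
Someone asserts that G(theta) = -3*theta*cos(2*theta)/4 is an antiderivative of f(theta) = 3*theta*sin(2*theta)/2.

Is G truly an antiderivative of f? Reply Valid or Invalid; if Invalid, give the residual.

Invalid: d/dtheta[G] - f = -3*cos(2*theta)/4, which is not 0.

d/dtheta[G] = 3*theta*sin(2*theta)/2 - 3*cos(2*theta)/4
d/dtheta[G] - f(theta) = -3*cos(2*theta)/4 != 0.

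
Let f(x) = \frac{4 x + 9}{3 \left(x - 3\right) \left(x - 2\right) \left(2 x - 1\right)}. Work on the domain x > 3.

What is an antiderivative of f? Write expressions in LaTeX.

The denominator factors as 3 \left(x - 3\right) \left(x - 2\right) \left(2 x - 1\right); partial fractions split f into directly integrable pieces: \frac{44}{45 \left(2 x - 1\right)} - \frac{17}{9 \left(x - 2\right)} + \frac{7}{5 \left(x - 3\right)}.
Check: d/dx[\frac{7 \log{\left(x - 3 \right)}}{5} - \frac{17 \log{\left(x - 2 \right)}}{9} + \frac{22 \log{\left(x - \frac{1}{2} \right)}}{45}] = \frac{4 x + 9}{6 x^{3} - 33 x^{2} + 51 x - 18}, which equals f(x).

An antiderivative is F(x) = \frac{7 \log{\left(x - 3 \right)}}{5} - \frac{17 \log{\left(x - 2 \right)}}{9} + \frac{22 \log{\left(x - \frac{1}{2} \right)}}{45}.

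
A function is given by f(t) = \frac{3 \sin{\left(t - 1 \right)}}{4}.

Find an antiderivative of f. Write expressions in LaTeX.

Any candidate F(t) must reproduce f(t) exactly when differentiated.
Check: d/dt[- \frac{3 \cos{\left(t - 1 \right)}}{4}] = \frac{3 \sin{\left(t - 1 \right)}}{4} = f(t).

An antiderivative is F(t) = - \frac{3 \cos{\left(t - 1 \right)}}{4}.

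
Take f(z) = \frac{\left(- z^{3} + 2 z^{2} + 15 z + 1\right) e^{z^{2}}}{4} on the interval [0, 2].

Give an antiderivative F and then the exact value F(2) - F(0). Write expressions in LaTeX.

Recognize the product-rule pattern: f = u'v + uv' with u = - \frac{z^{2}}{8} + \frac{z}{4} + 2, v = e^{z^{2}}, so integration by parts undoes it.
F(z) = - \frac{\left(z^{2} - 2 z - 16\right) e^{z^{2}}}{8} is an antiderivative of f.
Check: d/dz[- \frac{\left(z^{2} - 2 z - 16\right) e^{z^{2}}}{8}] = - \frac{z^{3} e^{z^{2}}}{4} + \frac{z^{2} e^{z^{2}}}{2} + \frac{15 z e^{z^{2}}}{4} + \frac{e^{z^{2}}}{4}, which equals f(z).
F(2) = 2 e^{4}; F(0) = 2.
Integral = F(2) - F(0) = -2 + 2 e^{4}.

Antiderivative: F(z) = - \frac{\left(z^{2} - 2 z - 16\right) e^{z^{2}}}{8}; value = -2 + 2 e^{4}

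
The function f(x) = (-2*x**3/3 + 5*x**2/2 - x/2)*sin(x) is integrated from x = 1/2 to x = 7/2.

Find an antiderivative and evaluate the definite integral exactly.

Recover f(x) by differentiating a candidate F(x); any mismatch rules it out.
F(x) = 2*x**3*cos(x)/3 - 2*x**2*sin(x) - 5*x**2*cos(x)/2 + 5*x*sin(x) - 7*x*cos(x)/2 + 7*sin(x)/2 + 5*cos(x) is an antiderivative of f.
Check: d/dx[2*x**3*cos(x)/3 - 2*x**2*sin(x) - 5*x**2*cos(x)/2 + 5*x*sin(x) - 7*x*cos(x)/2 + 7*sin(x)/2 + 5*cos(x)] = -2*x**3*sin(x)/3 + 5*x**2*sin(x)/2 - x*sin(x)/2, which equals f(x).
F(7/2) = -7*sin(7/2)/2 - 223*cos(7/2)/24; F(1/2) = 65*cos(1/2)/24 + 11*sin(1/2)/2.
Integral = F(7/2) - F(1/2) = -11*sin(1/2)/2 - 65*cos(1/2)/24 - 7*sin(7/2)/2 - 223*cos(7/2)/24.

Antiderivative: F(x) = 2*x**3*cos(x)/3 - 2*x**2*sin(x) - 5*x**2*cos(x)/2 + 5*x*sin(x) - 7*x*cos(x)/2 + 7*sin(x)/2 + 5*cos(x); value = -11*sin(1/2)/2 - 65*cos(1/2)/24 - 7*sin(7/2)/2 - 223*cos(7/2)/24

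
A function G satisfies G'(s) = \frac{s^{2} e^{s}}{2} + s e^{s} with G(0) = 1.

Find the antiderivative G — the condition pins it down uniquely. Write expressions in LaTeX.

G(s) = \frac{s^{2} e^{s} + 2}{2}

Recognize the product-rule pattern: G'(s) = u'v + uv' with u = \frac{s^{2}}{2}, v = e^{s}, so integration by parts undoes it.
A general antiderivative is \frac{s^{2} e^{s}}{2} + C.
The condition gives C = 1 - (0) = 1.
So G(s) = \frac{s^{2} e^{s} + 2}{2}.
Check: d/ds[\frac{s^{2} e^{s} + 2}{2}] = \frac{s^{2} e^{s}}{2} + s e^{s} = G'(s).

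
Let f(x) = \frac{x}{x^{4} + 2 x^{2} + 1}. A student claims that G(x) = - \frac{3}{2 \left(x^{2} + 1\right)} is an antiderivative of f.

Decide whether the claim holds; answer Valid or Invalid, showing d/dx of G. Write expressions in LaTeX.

d/dx[G] = \frac{3 x}{x^{4} + 2 x^{2} + 1}
d/dx[G] - f(x) = \frac{2 x}{x^{4} + 2 x^{2} + 1} != 0.

Invalid: d/dx[G] - f = \frac{2 x}{x^{4} + 2 x^{2} + 1}, which is not 0.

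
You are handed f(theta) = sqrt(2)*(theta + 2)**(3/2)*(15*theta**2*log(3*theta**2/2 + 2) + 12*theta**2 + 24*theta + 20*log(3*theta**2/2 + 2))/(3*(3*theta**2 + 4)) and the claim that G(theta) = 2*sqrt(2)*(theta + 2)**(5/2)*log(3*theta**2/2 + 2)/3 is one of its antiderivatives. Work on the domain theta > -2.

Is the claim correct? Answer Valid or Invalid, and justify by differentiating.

Valid - differentiating G returns exactly f.

d/dtheta[G] = (15*sqrt(2)*theta**3*sqrt(theta + 2)*log(3*theta**2/2 + 2) + 12*sqrt(2)*theta**3*sqrt(theta + 2) + 30*sqrt(2)*theta**2*sqrt(theta + 2)*log(3*theta**2/2 + 2) + 48*sqrt(2)*theta**2*sqrt(theta + 2) + 20*sqrt(2)*theta*sqrt(theta + 2)*log(3*theta**2/2 + 2) + 48*sqrt(2)*theta*sqrt(theta + 2) + 40*sqrt(2)*sqrt(theta + 2)*log(3*theta**2/2 + 2))/(9*theta**2 + 12)
This equals f(theta) exactly, so the claim holds.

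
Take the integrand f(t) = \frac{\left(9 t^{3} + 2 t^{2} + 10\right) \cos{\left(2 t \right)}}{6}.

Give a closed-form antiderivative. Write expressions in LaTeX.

Whatever form F(t) takes, F'(t) = f(t) is non-negotiable.
Check: d/dt[\frac{36 t^{3} \sin{\left(2 t \right)} + 8 t^{2} \sin{\left(2 t \right)} + 54 t^{2} \cos{\left(2 t \right)} - 54 t \sin{\left(2 t \right)} + 8 t \cos{\left(2 t \right)} + 36 \sin{\left(2 t \right)} - 27 \cos{\left(2 t \right)}}{48}] = \frac{3 t^{3} \cos{\left(2 t \right)}}{2} + \frac{t^{2} \cos{\left(2 t \right)}}{3} + \frac{5 \cos{\left(2 t \right)}}{3}, which equals f(t).

An antiderivative is F(t) = \frac{36 t^{3} \sin{\left(2 t \right)} + 8 t^{2} \sin{\left(2 t \right)} + 54 t^{2} \cos{\left(2 t \right)} - 54 t \sin{\left(2 t \right)} + 8 t \cos{\left(2 t \right)} + 36 \sin{\left(2 t \right)} - 27 \cos{\left(2 t \right)}}{48}.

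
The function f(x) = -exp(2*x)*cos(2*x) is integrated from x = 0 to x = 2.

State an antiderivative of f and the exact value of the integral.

Any candidate F(x) must reproduce f(x) exactly when differentiated.
F(x) = -exp(2*x)*sin(2*x)/4 - exp(2*x)*cos(2*x)/4 is an antiderivative of f.
Check: d/dx[-exp(2*x)*sin(2*x)/4 - exp(2*x)*cos(2*x)/4] = -exp(2*x)*cos(2*x) = f(x).
F(2) = -exp(4)*cos(4)/4 - exp(4)*sin(4)/4; F(0) = -1/4.
Integral = F(2) - F(0) = 1/4 - exp(4)*cos(4)/4 - exp(4)*sin(4)/4.

Antiderivative: F(x) = -exp(2*x)*sin(2*x)/4 - exp(2*x)*cos(2*x)/4; value = 1/4 - exp(4)*cos(4)/4 - exp(4)*sin(4)/4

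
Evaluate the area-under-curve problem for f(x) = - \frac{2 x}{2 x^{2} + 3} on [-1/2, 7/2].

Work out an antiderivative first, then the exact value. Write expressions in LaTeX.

Antiderivative: F(x) = - \frac{\log{\left(x^{2} + \frac{3}{2} \right)}}{2}; value = - \frac{\log{\left(\frac{55}{4} \right)}}{2} + \frac{\log{\left(\frac{7}{4} \right)}}{2}

The substitution u = x^{2} + \frac{3}{2} works: f is exactly (dF/du)*(du/dx) for that inner function.
F(x) = - \frac{\log{\left(x^{2} + \frac{3}{2} \right)}}{2} is an antiderivative of f.
Check: d/dx[- \frac{\log{\left(x^{2} + \frac{3}{2} \right)}}{2}] = - \frac{2 x}{2 x^{2} + 3} = f(x).
F(7/2) = - \frac{\log{\left(\frac{55}{4} \right)}}{2}; F(-1/2) = - \frac{\log{\left(\frac{7}{4} \right)}}{2}.
Integral = F(7/2) - F(-1/2) = - \frac{\log{\left(\frac{55}{4} \right)}}{2} + \frac{\log{\left(\frac{7}{4} \right)}}{2}.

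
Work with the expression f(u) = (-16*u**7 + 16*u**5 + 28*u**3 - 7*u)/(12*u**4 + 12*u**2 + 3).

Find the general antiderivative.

F(u) = -(2 - u**2)**2/3 + 5/(2*(4*u**2 + 2)) + C

An antiderivative F(u) passes only if d/du[F] lands on f(u) exactly.
Check: d/du[-(2 - u**2)**2/3 + 5/(2*(4*u**2 + 2))] = (-16*u**7 + 16*u**5 + 28*u**3 - 7*u)/(12*u**4 + 12*u**2 + 3) = f(u).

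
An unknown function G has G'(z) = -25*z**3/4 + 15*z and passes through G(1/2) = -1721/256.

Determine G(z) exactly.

G(z) = -25*z**4/16 + 15*z**2/2 - 17/2

The substitution u = 3 - 5*z**2/4 works: G'(z) is exactly (dG/du)*(du/dz) for that inner function.
A general antiderivative is -(3 - 5*z**2/4)**2 + C.
The condition gives C = -1721/256 - (-1849/256) = 1/2.
So G(z) = -25*z**4/16 + 15*z**2/2 - 17/2.
Check: d/dz[-25*z**4/16 + 15*z**2/2 - 17/2] = -25*z**3/4 + 15*z = G'(z).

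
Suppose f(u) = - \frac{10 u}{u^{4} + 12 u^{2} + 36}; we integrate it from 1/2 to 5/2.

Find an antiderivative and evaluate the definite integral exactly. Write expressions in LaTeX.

Antiderivative: F(u) = \frac{5}{u^{2} + 6}; value = - \frac{96}{245}

f matches the chain-rule pattern g'(h)*h' with inner function h(u) = u^{2} + 6; substituting w = h(u) collapses the integral.
F(u) = \frac{5}{u^{2} + 6} is an antiderivative of f.
Check: d/du[\frac{5}{u^{2} + 6}] = - \frac{10 u}{u^{4} + 12 u^{2} + 36} = f(u).
F(5/2) = \frac{20}{49}; F(1/2) = \frac{4}{5}.
Integral = F(5/2) - F(1/2) = - \frac{96}{245}.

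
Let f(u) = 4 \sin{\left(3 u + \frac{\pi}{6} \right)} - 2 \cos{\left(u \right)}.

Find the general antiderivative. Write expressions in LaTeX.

F(u) = - \frac{2 \left(3 \sin{\left(u \right)} + 2 \cos{\left(3 u + \frac{\pi}{6} \right)}\right)}{3} + C

The integrand splits into summands that can be handled one at a time.
Check: d/du[- \frac{2 \left(3 \sin{\left(u \right)} + 2 \cos{\left(3 u + \frac{\pi}{6} \right)}\right)}{3}] = 4 \sin{\left(3 u + \frac{\pi}{6} \right)} - 2 \cos{\left(u \right)} = f(u).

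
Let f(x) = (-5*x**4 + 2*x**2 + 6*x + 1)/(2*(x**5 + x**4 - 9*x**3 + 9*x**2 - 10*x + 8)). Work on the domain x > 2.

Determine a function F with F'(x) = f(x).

The denominator factors as 2*(x - 2)*(x - 1)*(x + 4)*(x**2 + 1); partial fractions split f into directly integrable pieces: -3*(2*x + 9)/(85*(x**2 + 1)) - 1271/(1020*(x + 4)) - 1/(5*(x - 1)) - 59/(60*(x - 2)).
Check: d/dx[-(1003*log(x - 2) + 204*log(x - 1) + 1271*log(x + 4) + 36*log(x**2 + 1) + 324*atan(x))/1020] = (-5*x**4 + 2*x**2 + 6*x + 1)/(2*x**5 + 2*x**4 - 18*x**3 + 18*x**2 - 20*x + 16), which equals f(x).

An antiderivative is F(x) = -(1003*log(x - 2) + 204*log(x - 1) + 1271*log(x + 4) + 36*log(x**2 + 1) + 324*atan(x))/1020.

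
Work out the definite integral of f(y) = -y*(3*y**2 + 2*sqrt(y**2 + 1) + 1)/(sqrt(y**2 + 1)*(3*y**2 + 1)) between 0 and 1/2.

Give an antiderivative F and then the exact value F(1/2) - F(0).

Since d/dy undoes antidifferentiation here, F'(y) = f(y) is required of F(y).
F(y) = -(3*sqrt(y**2 + 1) + log(3*y**2 + 1))/3 is an antiderivative of f.
Check: d/dy[-(3*sqrt(y**2 + 1) + log(3*y**2 + 1))/3] = (-3*y**3 - 2*y*sqrt(y**2 + 1) - y)/(3*y**2*sqrt(y**2 + 1) + sqrt(y**2 + 1)), which equals f(y).
F(1/2) = -sqrt(5)/2 - log(7/4)/3; F(0) = -1.
Integral = F(1/2) - F(0) = -sqrt(5)/2 - log(7/4)/3 + 1.

Antiderivative: F(y) = -(3*sqrt(y**2 + 1) + log(3*y**2 + 1))/3; value = -sqrt(5)/2 - log(7/4)/3 + 1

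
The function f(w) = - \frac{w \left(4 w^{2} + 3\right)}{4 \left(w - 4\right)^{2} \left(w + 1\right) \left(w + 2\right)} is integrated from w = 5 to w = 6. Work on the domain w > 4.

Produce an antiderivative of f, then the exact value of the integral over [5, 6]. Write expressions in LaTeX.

Antiderivative: F(w) = \frac{- 1451 \left(w - 4\right) \log{\left(w - 4 \right)} + 126 \left(w - 4\right) \log{\left(w + 1 \right)} - 475 \left(w - 4\right) \log{\left(w + 2 \right)} + 4020}{1800 \left(w - 4\right)}; value = - \frac{67}{60} - \frac{1451 \log{\left(2 \right)}}{1800} - \frac{19 \log{\left(8 \right)}}{72} - \frac{7 \log{\left(6 \right)}}{100} + \frac{601 \log{\left(7 \right)}}{1800}

Factor the denominator (4 \left(w - 4\right)^{2} \left(w + 1\right) \left(w + 2\right)) and decompose: f = - \frac{19}{72 \left(w + 2\right)} + \frac{7}{100 \left(w + 1\right)} - \frac{1451}{1800 \left(w - 4\right)} - \frac{67}{30 \left(w - 4\right)^{2}}; each piece integrates to a log, atan, or power term.
F(w) = \frac{- 1451 \left(w - 4\right) \log{\left(w - 4 \right)} + 126 \left(w - 4\right) \log{\left(w + 1 \right)} - 475 \left(w - 4\right) \log{\left(w + 2 \right)} + 4020}{1800 \left(w - 4\right)} is an antiderivative of f.
Check: d/dw[\frac{- 1451 \left(w - 4\right) \log{\left(w - 4 \right)} + 126 \left(w - 4\right) \log{\left(w + 1 \right)} - 475 \left(w - 4\right) \log{\left(w + 2 \right)} + 4020}{1800 \left(w - 4\right)}] = \frac{- 4 w^{3} - 3 w}{4 w^{4} - 20 w^{3} - 24 w^{2} + 128 w + 128}, which equals f(w).
F(6) = - \frac{1451 \log{\left(2 \right)}}{1800} - \frac{19 \log{\left(8 \right)}}{72} + \frac{7 \log{\left(7 \right)}}{100} + \frac{67}{60}; F(5) = - \frac{19 \log{\left(7 \right)}}{72} + \frac{7 \log{\left(6 \right)}}{100} + \frac{67}{30}.
Integral = F(6) - F(5) = - \frac{67}{60} - \frac{1451 \log{\left(2 \right)}}{1800} - \frac{19 \log{\left(8 \right)}}{72} - \frac{7 \log{\left(6 \right)}}{100} + \frac{601 \log{\left(7 \right)}}{1800}.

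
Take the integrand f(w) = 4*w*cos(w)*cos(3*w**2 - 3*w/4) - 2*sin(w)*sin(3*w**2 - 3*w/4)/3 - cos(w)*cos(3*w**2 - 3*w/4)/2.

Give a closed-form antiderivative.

An antiderivative is F(w) = 2*sin(3*w**2 - 3*w/4)*cos(w)/3.

f has the shape u'v + uv' for u = 2*cos(w)/3 and v = sin(3*w**2 - 3*w/4) — it is the derivative of the product u*v.
Check: d/dw[2*sin(3*w**2 - 3*w/4)*cos(w)/3] = 4*w*cos(w)*cos(3*w**2 - 3*w/4) - 2*sin(w)*sin(3*w**2 - 3*w/4)/3 - cos(w)*cos(3*w**2 - 3*w/4)/2 = f(w).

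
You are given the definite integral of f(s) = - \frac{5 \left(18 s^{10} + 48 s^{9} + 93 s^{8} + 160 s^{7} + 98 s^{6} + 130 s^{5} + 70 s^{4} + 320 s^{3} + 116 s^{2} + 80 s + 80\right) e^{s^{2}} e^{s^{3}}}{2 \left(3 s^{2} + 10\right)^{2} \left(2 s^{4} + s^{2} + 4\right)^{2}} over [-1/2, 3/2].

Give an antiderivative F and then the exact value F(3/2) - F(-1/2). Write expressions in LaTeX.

Differentiate the proposed F(s) back; it has to land on f(s) exactly.
F(s) = \frac{5 s \left(- \frac{s}{2} - 1\right) e^{s^{3} + s^{2}}}{2 \left(\frac{3 s^{2}}{2} + 5\right) \left(2 s^{4} + s^{2} + 4\right)} is an antiderivative of f.
Check: d/ds[\frac{5 s \left(- \frac{s}{2} - 1\right) e^{s^{3} + s^{2}}}{2 \left(\frac{3 s^{2}}{2} + 5\right) \left(2 s^{4} + s^{2} + 4\right)}] = \frac{- 90 s^{10} e^{s^{2}} e^{s^{3}} - 240 s^{9} e^{s^{2}} e^{s^{3}} - 465 s^{8} e^{s^{2}} e^{s^{3}} - 800 s^{7} e^{s^{2}} e^{s^{3}} - 490 s^{6} e^{s^{2}} e^{s^{3}} - 650 s^{5} e^{s^{2}} e^{s^{3}} - 350 s^{4} e^{s^{2}} e^{s^{3}} - 1600 s^{3} e^{s^{2}} e^{s^{3}} - 580 s^{2} e^{s^{2}} e^{s^{3}} - 400 s e^{s^{2}} e^{s^{3}} - 400 e^{s^{2}} e^{s^{3}}}{72 s^{12} + 552 s^{10} + 1586 s^{8} + 2984 s^{6} + 4648 s^{4} + 3520 s^{2} + 3200}, which equals f(s).
F(3/2) = - \frac{420 e^{\frac{45}{8}}}{8777}; F(-1/2) = \frac{12 e^{\frac{1}{8}}}{301}.
Integral = F(3/2) - F(-1/2) = - \frac{420 e^{\frac{45}{8}}}{8777} - \frac{12 e^{\frac{1}{8}}}{301}.

Antiderivative: F(s) = \frac{5 s \left(- \frac{s}{2} - 1\right) e^{s^{3} + s^{2}}}{2 \left(\frac{3 s^{2}}{2} + 5\right) \left(2 s^{4} + s^{2} + 4\right)}; value = - \frac{420 e^{\frac{45}{8}}}{8777} - \frac{12 e^{\frac{1}{8}}}{301}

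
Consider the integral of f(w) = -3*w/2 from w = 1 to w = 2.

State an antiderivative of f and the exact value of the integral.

Antiderivative: F(w) = -3*w**2/4; value = -9/4

An antiderivative F(w) passes only if d/dw[F] lands on f(w) exactly.
F(w) = -3*w**2/4 is an antiderivative of f.
Check: d/dw[-3*w**2/4] = -3*w/2 = f(w).
F(2) = -3; F(1) = -3/4.
Integral = F(2) - F(1) = -9/4.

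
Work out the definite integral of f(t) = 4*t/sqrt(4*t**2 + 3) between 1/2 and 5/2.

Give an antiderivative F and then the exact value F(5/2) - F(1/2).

Antiderivative: F(t) = sqrt(4*t**2 + 3); value = -2 + 2*sqrt(7)

f matches the chain-rule pattern g'(h)*h' with inner function h(t) = 4*t**2 + 3; substituting u = h(t) collapses the integral.
F(t) = sqrt(4*t**2 + 3) is an antiderivative of f.
Check: d/dt[sqrt(4*t**2 + 3)] = 4*t/sqrt(4*t**2 + 3) = f(t).
F(5/2) = 2*sqrt(7); F(1/2) = 2.
Integral = F(5/2) - F(1/2) = -2 + 2*sqrt(7).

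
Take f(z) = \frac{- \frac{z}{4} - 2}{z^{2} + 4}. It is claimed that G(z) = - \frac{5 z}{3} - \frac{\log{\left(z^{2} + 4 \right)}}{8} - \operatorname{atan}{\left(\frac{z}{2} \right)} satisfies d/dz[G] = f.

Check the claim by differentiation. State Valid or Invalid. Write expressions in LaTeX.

Invalid: d/dz[G] - f = - \frac{5}{3}, which is not 0.

d/dz[G] = \frac{- 20 z^{2} - 3 z - 104}{12 z^{2} + 48}
d/dz[G] - f(z) = - \frac{5}{3} != 0.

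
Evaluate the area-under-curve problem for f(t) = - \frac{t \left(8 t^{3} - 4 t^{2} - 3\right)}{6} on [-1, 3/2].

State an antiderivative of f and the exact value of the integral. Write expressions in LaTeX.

Antiderivative: F(t) = - \frac{4 t^{5}}{15} + \frac{t^{4}}{6} + \frac{t^{2}}{4}; value = - \frac{125}{96}

A candidate is checked by its d/dt: the result must match f(t).
F(t) = - \frac{4 t^{5}}{15} + \frac{t^{4}}{6} + \frac{t^{2}}{4} is an antiderivative of f.
Check: d/dt[- \frac{4 t^{5}}{15} + \frac{t^{4}}{6} + \frac{t^{2}}{4}] = - \frac{4 t^{4}}{3} + \frac{2 t^{3}}{3} + \frac{t}{2}, which equals f(t).
F(3/2) = - \frac{99}{160}; F(-1) = \frac{41}{60}.
Integral = F(3/2) - F(-1) = - \frac{125}{96}.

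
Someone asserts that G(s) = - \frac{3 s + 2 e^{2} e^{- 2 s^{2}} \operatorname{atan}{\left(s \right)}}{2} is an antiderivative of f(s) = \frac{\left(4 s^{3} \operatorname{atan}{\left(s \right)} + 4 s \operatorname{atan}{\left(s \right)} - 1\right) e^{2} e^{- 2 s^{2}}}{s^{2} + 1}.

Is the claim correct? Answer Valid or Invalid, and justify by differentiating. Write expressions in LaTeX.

d/ds[G] = \frac{8 s^{3} e^{2} \operatorname{atan}{\left(s \right)} - 3 s^{2} e^{2 s^{2}} + 8 s e^{2} \operatorname{atan}{\left(s \right)} - 3 e^{2 s^{2}} - 2 e^{2}}{2 s^{2} e^{2 s^{2}} + 2 e^{2 s^{2}}}
d/ds[G] - f(s) = - \frac{3}{2} != 0.

Invalid: d/ds[G] - f = - \frac{3}{2}, which is not 0.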